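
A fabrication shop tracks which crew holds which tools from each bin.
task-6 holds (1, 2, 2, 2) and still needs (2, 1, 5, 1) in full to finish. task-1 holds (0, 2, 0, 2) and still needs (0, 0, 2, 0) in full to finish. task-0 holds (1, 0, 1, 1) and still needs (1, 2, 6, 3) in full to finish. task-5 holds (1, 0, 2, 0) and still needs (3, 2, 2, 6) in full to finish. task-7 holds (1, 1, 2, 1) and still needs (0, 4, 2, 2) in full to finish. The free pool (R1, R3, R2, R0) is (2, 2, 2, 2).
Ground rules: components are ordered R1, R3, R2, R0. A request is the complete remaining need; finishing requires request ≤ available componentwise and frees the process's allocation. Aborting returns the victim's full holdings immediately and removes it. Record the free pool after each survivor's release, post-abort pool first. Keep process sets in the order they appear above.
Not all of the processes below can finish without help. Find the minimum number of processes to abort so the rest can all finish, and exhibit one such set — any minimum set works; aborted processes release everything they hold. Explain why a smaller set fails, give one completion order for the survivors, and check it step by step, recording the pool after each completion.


Minimum abort set: task-6.
Key observation: task-0 was stuck for good until task-6 gave back (1, 2, 2, 2); in the order shown it finishes at step 2.
No smaller set exists: with zero aborts the deadlock remains.
The survivors complete as task-7, task-0, task-5, task-1. Walking it through (starting from the post-abort pool):
  pool = (3, 4, 4, 4)
  run task-7 (needs (0, 4, 2, 2), free (3, 4, 4, 4)); after release of (1, 1, 2, 1) the pool is (4, 5, 6, 5)
  run task-0 (needs (1, 2, 6, 3), free (4, 5, 6, 5)); after release of (1, 0, 1, 1) the pool is (5, 5, 7, 6)
  run task-5 (needs (3, 2, 2, 6), free (5, 5, 7, 6)); after release of (1, 0, 2, 0) the pool is (6, 5, 9, 6)
  run task-1 (needs (0, 0, 2, 0), free (6, 5, 9, 6)); after release of (0, 2, 0, 2) the pool is (6, 7, 9, 8)


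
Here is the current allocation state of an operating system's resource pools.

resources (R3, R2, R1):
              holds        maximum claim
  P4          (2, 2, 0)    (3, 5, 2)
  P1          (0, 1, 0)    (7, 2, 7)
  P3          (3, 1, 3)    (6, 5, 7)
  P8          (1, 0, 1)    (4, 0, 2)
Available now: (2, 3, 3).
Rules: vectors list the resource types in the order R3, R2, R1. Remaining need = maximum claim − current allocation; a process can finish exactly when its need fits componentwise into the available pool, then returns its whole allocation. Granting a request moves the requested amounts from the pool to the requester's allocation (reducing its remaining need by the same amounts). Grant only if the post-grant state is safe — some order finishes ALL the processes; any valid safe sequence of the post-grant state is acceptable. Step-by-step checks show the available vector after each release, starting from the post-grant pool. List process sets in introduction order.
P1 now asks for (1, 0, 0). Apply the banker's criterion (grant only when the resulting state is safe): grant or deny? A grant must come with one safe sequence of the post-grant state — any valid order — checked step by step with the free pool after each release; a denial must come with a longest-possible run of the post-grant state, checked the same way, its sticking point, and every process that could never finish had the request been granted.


GRANT: granting preserves safety; a valid post-grant sequence is P4, P8, P3, P1.
Key observation: after the grant the pool drops to (1, 3, 3), which still lets P4 finish first and unwind the rest.
Step-by-step check of the post-grant state:
  pool = (1, 3, 3)
  P4 needs (1, 3, 2) <= (1, 3, 3) -> finishes; pool += (2, 2, 0) = (3, 5, 3)
  P8 needs (3, 0, 1) <= (3, 5, 3) -> finishes; pool += (1, 0, 1) = (4, 5, 4)
  P3 needs (3, 4, 4) <= (4, 5, 4) -> finishes; pool += (3, 1, 3) = (7, 6, 7)
  P1 needs (6, 1, 7) <= (7, 6, 7) -> finishes; pool += (1, 1, 0) = (8, 7, 7)


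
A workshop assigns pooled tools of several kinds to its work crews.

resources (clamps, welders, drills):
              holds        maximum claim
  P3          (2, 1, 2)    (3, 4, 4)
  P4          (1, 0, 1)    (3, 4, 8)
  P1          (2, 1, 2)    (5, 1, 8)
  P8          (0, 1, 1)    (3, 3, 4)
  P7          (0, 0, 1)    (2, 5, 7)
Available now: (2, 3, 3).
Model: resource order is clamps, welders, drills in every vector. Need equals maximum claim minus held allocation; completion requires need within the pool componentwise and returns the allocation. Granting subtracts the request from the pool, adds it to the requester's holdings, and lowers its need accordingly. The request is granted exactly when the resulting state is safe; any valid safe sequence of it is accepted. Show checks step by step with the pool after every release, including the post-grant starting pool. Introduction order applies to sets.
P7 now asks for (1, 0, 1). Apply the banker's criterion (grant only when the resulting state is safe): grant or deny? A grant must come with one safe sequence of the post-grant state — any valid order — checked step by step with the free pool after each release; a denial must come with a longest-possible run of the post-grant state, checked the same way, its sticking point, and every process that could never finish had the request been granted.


GRANT. The post-grant state is safe; one safe sequence: P3, P8, P7, P1, P4.
Key observation: (1, 3, 2) free after granting still covers P3 first, and each release covers the next.
Verifying the post-grant state step by step:
  pool = (1, 3, 2)
  P3 needs (1, 3, 2) <= (1, 3, 2) -> finishes; pool += (2, 1, 2) = (3, 4, 4)
  P8 needs (3, 2, 3) <= (3, 4, 4) -> finishes; pool += (0, 1, 1) = (3, 5, 5)
  P7 needs (1, 5, 5) <= (3, 5, 5) -> finishes; pool += (1, 0, 2) = (4, 5, 7)
  P1 needs (3, 0, 6) <= (4, 5, 7) -> finishes; pool += (2, 1, 2) = (6, 6, 9)
  P4 needs (2, 4, 7) <= (6, 6, 9) -> finishes; pool += (1, 0, 1) = (7, 6, 10)


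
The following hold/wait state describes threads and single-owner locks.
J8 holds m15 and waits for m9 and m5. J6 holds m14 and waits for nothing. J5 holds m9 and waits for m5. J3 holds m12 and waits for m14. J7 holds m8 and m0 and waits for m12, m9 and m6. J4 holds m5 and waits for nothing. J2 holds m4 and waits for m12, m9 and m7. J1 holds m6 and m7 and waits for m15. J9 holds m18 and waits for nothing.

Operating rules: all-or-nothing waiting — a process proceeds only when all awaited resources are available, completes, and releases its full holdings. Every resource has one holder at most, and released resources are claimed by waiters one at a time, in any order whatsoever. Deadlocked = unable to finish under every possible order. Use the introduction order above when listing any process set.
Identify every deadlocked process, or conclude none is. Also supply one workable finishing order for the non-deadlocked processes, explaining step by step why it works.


No process is deadlocked.
Key observation: every chain of waits terminates; starting from the processes that wait on nothing, all the rest unlock in turn.
The rest can finish in the order J6, J4, J5, J3, J8, J1, J7, J2, J9.
Step-by-step check:
  run J6 (it waits on nothing); releases m14
  run J4 (it waits on nothing); releases m5
  J5: everything it awaited (m5) is free; runs, freeing m9
  J3: everything it awaited (m14) is free; runs, freeing m12
  J8: everything it awaited (m9 and m5) is free; runs, freeing m15
  J1: everything it awaited (m15) is free; runs, freeing m6 and m7
  J7: everything it awaited (m12, m9 and m6) is free; runs, freeing m8 and m0
  J2: everything it awaited (m12, m9 and m7) is free; runs, freeing m4
  run J9 (it waits on nothing); releases m18


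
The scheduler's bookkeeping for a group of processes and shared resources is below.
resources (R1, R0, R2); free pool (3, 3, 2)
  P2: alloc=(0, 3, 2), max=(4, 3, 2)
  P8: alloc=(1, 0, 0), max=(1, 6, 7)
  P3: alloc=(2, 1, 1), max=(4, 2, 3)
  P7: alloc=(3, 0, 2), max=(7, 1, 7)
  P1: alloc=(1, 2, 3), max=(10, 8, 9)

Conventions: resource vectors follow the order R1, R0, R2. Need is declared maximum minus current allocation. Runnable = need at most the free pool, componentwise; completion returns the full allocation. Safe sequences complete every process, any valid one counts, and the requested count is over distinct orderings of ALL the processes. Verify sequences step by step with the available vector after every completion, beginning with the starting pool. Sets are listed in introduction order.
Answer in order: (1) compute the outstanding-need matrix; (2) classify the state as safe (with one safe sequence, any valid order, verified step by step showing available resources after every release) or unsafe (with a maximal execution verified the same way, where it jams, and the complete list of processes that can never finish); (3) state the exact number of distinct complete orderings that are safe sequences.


(1) Remaining need (order R1, R0, R2):
  P2: (4, 0, 0)
  P8: (0, 6, 7)
  P3: (2, 1, 2)
  P7: (4, 1, 5)
  P1: (9, 6, 6)
(2) SAFE. One safe sequence: P3, P2, P7, P8, P1.
Key observation: the order's first zero-slack moment is P3 ((2, 1, 2) needed, (3, 3, 2) free — a requested resource with nothing to spare).
Check, step by step:
  pool = (3, 3, 2)
  P3: need (2, 1, 2) fits (3, 3, 2); releases (2, 1, 1), pool now (5, 4, 3)
  P2: need (4, 0, 0) fits (5, 4, 3); releases (0, 3, 2), pool now (5, 7, 5)
  P7: need (4, 1, 5) fits (5, 7, 5); releases (3, 0, 2), pool now (8, 7, 7)
  P8: need (0, 6, 7) fits (8, 7, 7); releases (1, 0, 0), pool now (9, 7, 7)
  P1: need (9, 6, 6) fits (9, 7, 7); releases (1, 2, 3), pool now (10, 9, 10)
(3) The exact count: 1 of the possible complete orderings is a safe sequence.


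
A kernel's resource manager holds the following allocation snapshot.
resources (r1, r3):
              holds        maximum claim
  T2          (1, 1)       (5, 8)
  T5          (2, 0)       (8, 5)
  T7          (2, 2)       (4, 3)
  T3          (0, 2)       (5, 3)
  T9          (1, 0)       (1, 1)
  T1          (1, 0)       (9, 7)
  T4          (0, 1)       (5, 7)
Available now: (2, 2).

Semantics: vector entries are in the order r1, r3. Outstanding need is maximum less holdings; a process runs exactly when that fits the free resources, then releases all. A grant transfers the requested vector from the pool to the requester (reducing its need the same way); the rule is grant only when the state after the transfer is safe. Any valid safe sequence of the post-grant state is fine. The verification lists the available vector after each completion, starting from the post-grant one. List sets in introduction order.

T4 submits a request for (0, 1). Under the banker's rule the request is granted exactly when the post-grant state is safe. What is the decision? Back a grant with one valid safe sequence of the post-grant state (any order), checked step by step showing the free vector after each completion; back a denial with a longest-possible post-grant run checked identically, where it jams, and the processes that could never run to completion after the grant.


GRANT — the state after the grant stays safe, e.g. via T9, T7, T3, T4, T2, T5, T1.
Key observation: post-grant, (2, 1) remains, and an order beginning with T9 completes everyone.
Check on the post-grant state, step by step:
  pool = (2, 1)
  T9: need (0, 1) fits (2, 1); releases (1, 0), pool now (3, 1)
  T7: need (2, 1) fits (3, 1); releases (2, 2), pool now (5, 3)
  T3: need (5, 1) fits (5, 3); releases (0, 2), pool now (5, 5)
  T4: need (5, 5) fits (5, 5); releases (0, 2), pool now (5, 7)
  T2: need (4, 7) fits (5, 7); releases (1, 1), pool now (6, 8)
  T5: need (6, 5) fits (6, 8); releases (2, 0), pool now (8, 8)
  T1: need (8, 7) fits (8, 8); releases (1, 0), pool now (9, 8)


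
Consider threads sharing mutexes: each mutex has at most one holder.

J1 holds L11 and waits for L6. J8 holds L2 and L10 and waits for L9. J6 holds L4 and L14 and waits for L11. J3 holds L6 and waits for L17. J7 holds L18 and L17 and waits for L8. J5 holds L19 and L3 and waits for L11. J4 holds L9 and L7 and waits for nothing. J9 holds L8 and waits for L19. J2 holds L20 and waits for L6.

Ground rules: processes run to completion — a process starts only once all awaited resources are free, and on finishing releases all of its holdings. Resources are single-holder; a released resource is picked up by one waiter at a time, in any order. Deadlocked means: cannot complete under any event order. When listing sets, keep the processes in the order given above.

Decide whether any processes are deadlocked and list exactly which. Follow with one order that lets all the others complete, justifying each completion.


Deadlocked set: J1, J6, J3, J7, J5, J9 and J2.
Key observation: the loop J1 -> J3 -> J7 -> J9 -> J5 -> J1 blocks itself forever; J6 and J2 wait into the deadlock from upstream.
The rest can finish in the order J4, J8.
Walking it through:
  J4: no waits; runs immediately, freeing L9 and L7
  J8: everything it awaited (L9) is free; runs, freeing L2 and L10


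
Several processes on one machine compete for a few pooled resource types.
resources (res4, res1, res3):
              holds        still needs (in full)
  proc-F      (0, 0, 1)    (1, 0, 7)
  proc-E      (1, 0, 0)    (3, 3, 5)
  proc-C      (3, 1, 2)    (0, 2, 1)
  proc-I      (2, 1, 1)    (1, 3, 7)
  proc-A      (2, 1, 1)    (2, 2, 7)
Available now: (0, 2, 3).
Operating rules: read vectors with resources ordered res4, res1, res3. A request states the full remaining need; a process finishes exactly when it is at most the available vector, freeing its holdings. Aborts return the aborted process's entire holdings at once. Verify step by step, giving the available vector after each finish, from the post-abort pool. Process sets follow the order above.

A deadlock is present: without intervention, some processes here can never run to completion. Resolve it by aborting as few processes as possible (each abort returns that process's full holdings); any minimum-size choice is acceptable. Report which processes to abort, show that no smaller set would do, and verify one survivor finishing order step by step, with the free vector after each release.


The answer: abort proc-F and proc-I.
Key observation: before aborting proc-F and proc-I, proc-A was permanently blocked — no order could ever run it; afterwards it completes at step 3.
Minimality, checking each single-abort alternative: proc-F alone leaves proc-I blocked (short on res3); proc-E alone leaves proc-F blocked (short on res3); proc-C alone leaves proc-F blocked (short on res3); proc-I alone leaves proc-F blocked (short on res3); proc-A alone leaves proc-F blocked (short on res3).
One survivor order: proc-C, proc-E, proc-A. Check, step by step (post-abort pool first):
  pool = (2, 3, 5)
  proc-C: need (0, 2, 1) fits (2, 3, 5); releases (3, 1, 2), pool now (5, 4, 7)
  proc-E: need (3, 3, 5) fits (5, 4, 7); releases (1, 0, 0), pool now (6, 4, 7)
  proc-A: need (2, 2, 7) fits (6, 4, 7); releases (2, 1, 1), pool now (8, 5, 8)


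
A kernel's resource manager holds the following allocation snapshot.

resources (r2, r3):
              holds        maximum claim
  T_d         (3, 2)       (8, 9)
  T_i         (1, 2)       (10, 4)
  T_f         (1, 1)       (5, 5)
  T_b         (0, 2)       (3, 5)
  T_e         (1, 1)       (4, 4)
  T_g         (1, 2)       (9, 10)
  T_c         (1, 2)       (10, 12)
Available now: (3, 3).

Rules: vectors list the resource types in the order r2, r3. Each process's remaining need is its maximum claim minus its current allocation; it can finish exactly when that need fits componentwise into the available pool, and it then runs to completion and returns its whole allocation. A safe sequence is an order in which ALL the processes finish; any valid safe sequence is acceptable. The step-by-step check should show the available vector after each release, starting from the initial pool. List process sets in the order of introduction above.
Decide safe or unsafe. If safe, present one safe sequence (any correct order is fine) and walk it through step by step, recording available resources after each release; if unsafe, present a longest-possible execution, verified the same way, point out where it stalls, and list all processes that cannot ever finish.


SAFE — a valid safe sequence is T_e, T_f, T_b, T_d, T_g, T_c, T_i.
Key observation: the order's first zero-slack moment is T_e ((3, 3) needed, (3, 3) free — a requested resource with nothing to spare).
Step-by-step check:
  pool = (3, 3)
  T_e: need (3, 3) fits (3, 3); releases (1, 1), pool now (4, 4)
  T_f: need (4, 4) fits (4, 4); releases (1, 1), pool now (5, 5)
  T_b: need (3, 3) fits (5, 5); releases (0, 2), pool now (5, 7)
  T_d: need (5, 7) fits (5, 7); releases (3, 2), pool now (8, 9)
  T_g: need (8, 8) fits (8, 9); releases (1, 2), pool now (9, 11)
  T_c: need (9, 10) fits (9, 11); releases (1, 2), pool now (10, 13)
  T_i: need (9, 2) fits (10, 13); releases (1, 2), pool now (11, 15)


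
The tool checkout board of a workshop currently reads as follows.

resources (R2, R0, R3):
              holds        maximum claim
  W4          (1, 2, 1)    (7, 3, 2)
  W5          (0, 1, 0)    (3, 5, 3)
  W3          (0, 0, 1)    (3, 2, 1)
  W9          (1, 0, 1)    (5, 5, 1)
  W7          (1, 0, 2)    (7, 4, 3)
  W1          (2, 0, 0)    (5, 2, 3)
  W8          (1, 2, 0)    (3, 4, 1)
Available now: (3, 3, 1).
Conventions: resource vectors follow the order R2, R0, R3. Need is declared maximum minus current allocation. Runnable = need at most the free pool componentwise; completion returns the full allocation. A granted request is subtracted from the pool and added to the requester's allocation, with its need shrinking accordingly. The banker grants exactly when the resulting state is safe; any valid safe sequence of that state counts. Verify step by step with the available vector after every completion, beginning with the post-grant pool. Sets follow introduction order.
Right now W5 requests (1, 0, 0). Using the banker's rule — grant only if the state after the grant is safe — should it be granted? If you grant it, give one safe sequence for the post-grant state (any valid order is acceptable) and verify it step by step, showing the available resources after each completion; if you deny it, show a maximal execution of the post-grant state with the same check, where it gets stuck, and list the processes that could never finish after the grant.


DENY. Granting would leave the state unsafe.
Key observation: after W8, W3 the pool peaks at (3, 5, 2), and each blocked process is short somewhere: W4 on R2; W5 on R3; W9 on R2; W7 on R2; W1 on R3.
On the post-grant state, W8, W3 is a maximal run — nothing extends it. Step-by-step check:
  pool = (2, 3, 1)
  W8 needs (2, 2, 1) <= (2, 3, 1) -> finishes; pool += (1, 2, 0) = (3, 5, 1)
  W3 needs (3, 2, 0) <= (3, 5, 1) -> finishes; pool += (0, 0, 1) = (3, 5, 2)
  W4 cannot run: need (6, 1, 1) vs free (3, 5, 2) (insufficient R2)
  W5 cannot run: need (2, 4, 3) vs free (3, 5, 2) (insufficient R3)
  W9 cannot run: need (4, 5, 0) vs free (3, 5, 2) (insufficient R2)
  W7 cannot run: need (6, 4, 1) vs free (3, 5, 2) (insufficient R2)
  W1 cannot run: need (3, 2, 3) vs free (3, 5, 2) (insufficient R3)
Had the request been granted, W4, W5, W9, W7 and W1 could never finish.


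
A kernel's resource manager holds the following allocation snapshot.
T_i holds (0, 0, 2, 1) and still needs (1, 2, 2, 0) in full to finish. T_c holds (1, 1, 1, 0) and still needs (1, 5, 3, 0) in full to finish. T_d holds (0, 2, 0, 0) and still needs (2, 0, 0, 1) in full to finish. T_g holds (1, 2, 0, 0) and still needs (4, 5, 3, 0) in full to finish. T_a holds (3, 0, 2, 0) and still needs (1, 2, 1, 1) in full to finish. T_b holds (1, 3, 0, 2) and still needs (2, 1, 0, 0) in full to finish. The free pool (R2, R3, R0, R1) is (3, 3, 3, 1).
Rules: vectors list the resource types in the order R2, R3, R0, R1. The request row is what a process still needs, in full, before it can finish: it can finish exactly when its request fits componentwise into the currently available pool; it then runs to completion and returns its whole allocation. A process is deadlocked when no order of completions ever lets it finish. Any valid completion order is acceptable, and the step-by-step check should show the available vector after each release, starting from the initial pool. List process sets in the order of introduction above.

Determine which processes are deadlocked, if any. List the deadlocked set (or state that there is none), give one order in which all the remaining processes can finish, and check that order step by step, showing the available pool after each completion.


The deadlocked set is empty.
Key observation: T_b fits the free pool immediately, and its release cascades until everyone finishes.
A valid finishing order for the others: T_b, T_d, T_g, T_i, T_c, T_a. Walking it through:
  pool = (3, 3, 3, 1)
  run T_b (needs (2, 1, 0, 0), free (3, 3, 3, 1)); after release of (1, 3, 0, 2) the pool is (4, 6, 3, 3)
  run T_d (needs (2, 0, 0, 1), free (4, 6, 3, 3)); after release of (0, 2, 0, 0) the pool is (4, 8, 3, 3)
  run T_g (needs (4, 5, 3, 0), free (4, 8, 3, 3)); after release of (1, 2, 0, 0) the pool is (5, 10, 3, 3)
  run T_i (needs (1, 2, 2, 0), free (5, 10, 3, 3)); after release of (0, 0, 2, 1) the pool is (5, 10, 5, 4)
  run T_c (needs (1, 5, 3, 0), free (5, 10, 5, 4)); after release of (1, 1, 1, 0) the pool is (6, 11, 6, 4)
  run T_a (needs (1, 2, 1, 1), free (6, 11, 6, 4)); after release of (3, 0, 2, 0) the pool is (9, 11, 8, 4)


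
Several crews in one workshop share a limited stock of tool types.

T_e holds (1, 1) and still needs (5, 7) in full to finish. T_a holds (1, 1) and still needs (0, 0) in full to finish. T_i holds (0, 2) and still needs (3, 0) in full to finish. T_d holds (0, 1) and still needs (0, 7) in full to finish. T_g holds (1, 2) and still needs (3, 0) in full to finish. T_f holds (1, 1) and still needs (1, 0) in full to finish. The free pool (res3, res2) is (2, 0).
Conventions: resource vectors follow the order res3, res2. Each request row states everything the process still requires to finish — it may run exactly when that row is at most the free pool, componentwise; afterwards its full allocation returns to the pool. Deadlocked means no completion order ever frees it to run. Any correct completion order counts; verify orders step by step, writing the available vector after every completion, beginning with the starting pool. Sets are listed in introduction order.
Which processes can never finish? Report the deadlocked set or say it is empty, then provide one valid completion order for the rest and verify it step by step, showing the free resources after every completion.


Deadlocked: T_e and T_d.
Key observation: even finishing T_f, T_g, T_i, T_a leaves just (5, 6) free — too little res2 for any of the remaining processes.
One completion order for the rest: T_f, T_g, T_i, T_a. Check, step by step:
  pool = (2, 0)
  run T_f (needs (1, 0), free (2, 0)); after release of (1, 1) the pool is (3, 1)
  run T_g (needs (3, 0), free (3, 1)); after release of (1, 2) the pool is (4, 3)
  run T_i (needs (3, 0), free (4, 3)); after release of (0, 2) the pool is (4, 5)
  run T_a (needs (0, 0), free (4, 5)); after release of (1, 1) the pool is (5, 6)
The blocked processes can never fit:
  T_e still needs (5, 7) but only (5, 6) is free — short on res2
  T_d still needs (0, 7) but only (5, 6) is free — short on res2


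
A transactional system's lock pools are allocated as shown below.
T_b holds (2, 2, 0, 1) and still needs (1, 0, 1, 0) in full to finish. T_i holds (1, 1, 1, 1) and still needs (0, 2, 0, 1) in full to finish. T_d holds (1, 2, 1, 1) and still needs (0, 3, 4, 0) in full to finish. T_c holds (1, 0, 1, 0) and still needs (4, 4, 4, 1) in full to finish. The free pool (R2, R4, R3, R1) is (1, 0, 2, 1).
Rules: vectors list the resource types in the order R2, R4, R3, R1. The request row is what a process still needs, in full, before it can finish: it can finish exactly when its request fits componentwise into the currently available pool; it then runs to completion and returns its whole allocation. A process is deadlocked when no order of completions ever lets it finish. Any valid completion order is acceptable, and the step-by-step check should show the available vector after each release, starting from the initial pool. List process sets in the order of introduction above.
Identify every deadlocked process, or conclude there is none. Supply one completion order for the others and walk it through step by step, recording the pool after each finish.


Deadlocked set: T_d and T_c.
Key observation: T_b, T_i can finish, but then (4, 3, 3, 3) is all there is, and the blocked group's R3 demands exceed it.
A valid finishing order for the others: T_b, T_i. Check, step by step:
  pool = (1, 0, 2, 1)
  T_b needs (1, 0, 1, 0) <= (1, 0, 2, 1) -> finishes; pool += (2, 2, 0, 1) = (3, 2, 2, 2)
  T_i needs (0, 2, 0, 1) <= (3, 2, 2, 2) -> finishes; pool += (1, 1, 1, 1) = (4, 3, 3, 3)
None of the blocked processes ever fits:
  blocked: T_d wants (0, 3, 4, 0), pool (4, 3, 3, 3) — not enough R3
  blocked: T_c wants (4, 4, 4, 1), pool (4, 3, 3, 3) — not enough R4 and R3


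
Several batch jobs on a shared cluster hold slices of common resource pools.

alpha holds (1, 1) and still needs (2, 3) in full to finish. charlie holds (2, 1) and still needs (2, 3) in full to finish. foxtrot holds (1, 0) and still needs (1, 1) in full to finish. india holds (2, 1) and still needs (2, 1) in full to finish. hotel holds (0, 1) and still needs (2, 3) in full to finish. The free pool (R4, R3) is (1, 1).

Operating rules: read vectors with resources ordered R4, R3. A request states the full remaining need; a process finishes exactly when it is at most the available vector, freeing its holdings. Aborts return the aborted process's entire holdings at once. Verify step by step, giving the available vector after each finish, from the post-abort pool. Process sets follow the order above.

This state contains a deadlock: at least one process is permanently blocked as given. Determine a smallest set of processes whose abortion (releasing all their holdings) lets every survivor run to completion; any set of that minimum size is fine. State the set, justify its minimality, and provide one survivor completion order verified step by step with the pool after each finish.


The answer: abort alpha.
Key observation: charlie was stuck for good until alpha gave back (1, 1); in the order shown it finishes at step 3.
Minimality: the empty abort set fails — the state is deadlocked as it stands.
The survivors complete as foxtrot, india, charlie, hotel. Check, step by step (starting from the post-abort pool):
  pool = (2, 2)
  foxtrot needs (1, 1) <= (2, 2) -> finishes; pool += (1, 0) = (3, 2)
  india needs (2, 1) <= (3, 2) -> finishes; pool += (2, 1) = (5, 3)
  charlie needs (2, 3) <= (5, 3) -> finishes; pool += (2, 1) = (7, 4)
  hotel needs (2, 3) <= (7, 4) -> finishes; pool += (0, 1) = (7, 5)


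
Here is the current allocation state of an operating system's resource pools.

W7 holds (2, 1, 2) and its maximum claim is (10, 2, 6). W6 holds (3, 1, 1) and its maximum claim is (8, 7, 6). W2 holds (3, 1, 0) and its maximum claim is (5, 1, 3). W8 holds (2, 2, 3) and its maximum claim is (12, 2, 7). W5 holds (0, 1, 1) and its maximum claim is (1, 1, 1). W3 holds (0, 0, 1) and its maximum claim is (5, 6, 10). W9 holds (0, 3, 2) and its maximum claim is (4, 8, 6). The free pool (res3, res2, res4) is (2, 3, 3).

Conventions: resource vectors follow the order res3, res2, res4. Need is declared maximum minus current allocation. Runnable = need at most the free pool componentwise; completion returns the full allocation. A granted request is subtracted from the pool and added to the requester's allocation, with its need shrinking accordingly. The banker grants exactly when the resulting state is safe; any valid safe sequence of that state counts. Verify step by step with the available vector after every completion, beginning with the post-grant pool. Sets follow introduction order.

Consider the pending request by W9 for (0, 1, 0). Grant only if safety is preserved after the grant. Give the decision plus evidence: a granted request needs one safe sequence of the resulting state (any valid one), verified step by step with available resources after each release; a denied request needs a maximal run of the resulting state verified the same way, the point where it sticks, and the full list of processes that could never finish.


GRANT. The post-grant state is safe; one safe sequence: W5, W2, W9, W6, W7, W8, W3.
Key observation: post-grant, (2, 2, 3) remains, and an order beginning with W5 completes everyone.
Check on the post-grant state, step by step:
  pool = (2, 2, 3)
  W5: need (1, 0, 0) fits (2, 2, 3); releases (0, 1, 1), pool now (2, 3, 4)
  W2: need (2, 0, 3) fits (2, 3, 4); releases (3, 1, 0), pool now (5, 4, 4)
  W9: need (4, 4, 4) fits (5, 4, 4); releases (0, 4, 2), pool now (5, 8, 6)
  W6: need (5, 6, 5) fits (5, 8, 6); releases (3, 1, 1), pool now (8, 9, 7)
  W7: need (8, 1, 4) fits (8, 9, 7); releases (2, 1, 2), pool now (10, 10, 9)
  W8: need (10, 0, 4) fits (10, 10, 9); releases (2, 2, 3), pool now (12, 12, 12)
  W3: need (5, 6, 9) fits (12, 12, 12); releases (0, 0, 1), pool now (12, 12, 13)


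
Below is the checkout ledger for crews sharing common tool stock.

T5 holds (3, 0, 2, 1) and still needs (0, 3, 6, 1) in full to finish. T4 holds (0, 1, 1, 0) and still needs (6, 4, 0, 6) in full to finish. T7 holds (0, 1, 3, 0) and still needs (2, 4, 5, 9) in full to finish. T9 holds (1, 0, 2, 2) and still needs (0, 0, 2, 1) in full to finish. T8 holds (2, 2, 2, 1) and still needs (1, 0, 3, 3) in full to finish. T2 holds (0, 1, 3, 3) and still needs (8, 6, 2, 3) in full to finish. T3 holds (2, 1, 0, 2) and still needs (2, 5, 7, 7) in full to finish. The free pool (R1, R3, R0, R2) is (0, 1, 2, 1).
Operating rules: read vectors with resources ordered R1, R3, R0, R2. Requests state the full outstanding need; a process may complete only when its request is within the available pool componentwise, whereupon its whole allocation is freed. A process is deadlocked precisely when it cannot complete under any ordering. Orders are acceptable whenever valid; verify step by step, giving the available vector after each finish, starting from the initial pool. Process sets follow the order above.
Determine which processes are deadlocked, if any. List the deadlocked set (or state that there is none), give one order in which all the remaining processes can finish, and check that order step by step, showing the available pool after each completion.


Deadlocked set: T4, T7, T2 and T3.
Key observation: the pool after T9, T8, T5 is (6, 3, 8, 5); every surviving request exceeds it in R3, so progress ends there.
One completion order for the rest: T9, T8, T5. Walking it through:
  pool = (0, 1, 2, 1)
  run T9 (needs (0, 0, 2, 1), free (0, 1, 2, 1)); after release of (1, 0, 2, 2) the pool is (1, 1, 4, 3)
  run T8 (needs (1, 0, 3, 3), free (1, 1, 4, 3)); after release of (2, 2, 2, 1) the pool is (3, 3, 6, 4)
  run T5 (needs (0, 3, 6, 1), free (3, 3, 6, 4)); after release of (3, 0, 2, 1) the pool is (6, 3, 8, 5)
The blocked processes can never fit:
  T4 still needs (6, 4, 0, 6) but only (6, 3, 8, 5) is free — short on R3 and R2
  T7 still needs (2, 4, 5, 9) but only (6, 3, 8, 5) is free — short on R3 and R2
  T2 still needs (8, 6, 2, 3) but only (6, 3, 8, 5) is free — short on R1 and R3
  T3 still needs (2, 5, 7, 7) but only (6, 3, 8, 5) is free — short on R3 and R2


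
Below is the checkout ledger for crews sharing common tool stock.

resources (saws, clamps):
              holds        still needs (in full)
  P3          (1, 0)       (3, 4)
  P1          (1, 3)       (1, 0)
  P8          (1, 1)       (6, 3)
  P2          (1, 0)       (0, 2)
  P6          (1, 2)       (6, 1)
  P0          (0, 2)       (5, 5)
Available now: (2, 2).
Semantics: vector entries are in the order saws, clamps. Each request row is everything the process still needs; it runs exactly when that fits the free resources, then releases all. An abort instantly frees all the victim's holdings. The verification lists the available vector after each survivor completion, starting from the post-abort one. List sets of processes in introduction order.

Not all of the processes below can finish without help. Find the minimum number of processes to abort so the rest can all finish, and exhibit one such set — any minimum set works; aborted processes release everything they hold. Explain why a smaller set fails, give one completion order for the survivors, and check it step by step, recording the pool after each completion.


Abort P6.
Key observation: aborting P6 returns (1, 2), and P8 — hopeless before — runs at step 5 with the returned capacity in the pool.
Why nothing smaller works: aborting no one leaves the state deadlocked as given.
Survivors finish in the order: P3, P1, P0, P2, P8. Verifying each step (pool after the aborts first):
  pool = (3, 4)
  P3 needs (3, 4) <= (3, 4) -> finishes; pool += (1, 0) = (4, 4)
  P1 needs (1, 0) <= (4, 4) -> finishes; pool += (1, 3) = (5, 7)
  P0 needs (5, 5) <= (5, 7) -> finishes; pool += (0, 2) = (5, 9)
  P2 needs (0, 2) <= (5, 9) -> finishes; pool += (1, 0) = (6, 9)
  P8 needs (6, 3) <= (6, 9) -> finishes; pool += (1, 1) = (7, 10)


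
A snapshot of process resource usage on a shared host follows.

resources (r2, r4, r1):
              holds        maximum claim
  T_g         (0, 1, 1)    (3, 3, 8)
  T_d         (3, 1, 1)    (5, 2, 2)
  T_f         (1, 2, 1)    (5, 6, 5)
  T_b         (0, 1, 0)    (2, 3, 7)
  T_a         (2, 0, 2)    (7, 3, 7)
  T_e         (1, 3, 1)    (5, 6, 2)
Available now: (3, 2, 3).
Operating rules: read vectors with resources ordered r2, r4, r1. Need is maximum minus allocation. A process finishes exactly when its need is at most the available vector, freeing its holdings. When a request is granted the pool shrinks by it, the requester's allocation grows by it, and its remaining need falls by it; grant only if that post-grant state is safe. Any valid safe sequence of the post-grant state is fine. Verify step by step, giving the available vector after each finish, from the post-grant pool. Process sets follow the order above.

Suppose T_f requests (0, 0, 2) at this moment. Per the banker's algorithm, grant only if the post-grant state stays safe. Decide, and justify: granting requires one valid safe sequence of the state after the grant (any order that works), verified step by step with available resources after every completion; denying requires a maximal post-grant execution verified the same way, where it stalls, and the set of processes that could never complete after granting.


GRANT: granting preserves safety; a valid post-grant sequence is T_d, T_e, T_f, T_a, T_g, T_b.
Key observation: the grant leaves (3, 2, 1) free — enough for T_d, whose release restarts the cascade.
Verifying the post-grant state step by step:
  pool = (3, 2, 1)
  T_d: need (2, 1, 1) fits (3, 2, 1); releases (3, 1, 1), pool now (6, 3, 2)
  T_e: need (4, 3, 1) fits (6, 3, 2); releases (1, 3, 1), pool now (7, 6, 3)
  T_f: need (4, 4, 2) fits (7, 6, 3); releases (1, 2, 3), pool now (8, 8, 6)
  T_a: need (5, 3, 5) fits (8, 8, 6); releases (2, 0, 2), pool now (10, 8, 8)
  T_g: need (3, 2, 7) fits (10, 8, 8); releases (0, 1, 1), pool now (10, 9, 9)
  T_b: need (2, 2, 7) fits (10, 9, 9); releases (0, 1, 0), pool now (10, 10, 9)


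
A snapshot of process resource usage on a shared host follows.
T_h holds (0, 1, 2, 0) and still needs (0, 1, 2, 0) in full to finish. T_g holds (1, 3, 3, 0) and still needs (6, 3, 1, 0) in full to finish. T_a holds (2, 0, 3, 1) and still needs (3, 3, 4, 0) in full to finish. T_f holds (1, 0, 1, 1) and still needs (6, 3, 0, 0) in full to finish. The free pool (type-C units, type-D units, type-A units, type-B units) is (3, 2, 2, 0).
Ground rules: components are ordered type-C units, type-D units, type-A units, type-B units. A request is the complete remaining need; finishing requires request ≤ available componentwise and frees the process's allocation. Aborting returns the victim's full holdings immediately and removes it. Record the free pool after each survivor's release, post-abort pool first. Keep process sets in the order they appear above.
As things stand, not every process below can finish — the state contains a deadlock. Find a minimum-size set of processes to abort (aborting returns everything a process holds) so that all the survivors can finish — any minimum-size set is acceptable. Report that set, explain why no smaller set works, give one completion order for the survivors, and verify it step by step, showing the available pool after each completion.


Abort T_f.
Key observation: before aborting T_f, T_g was permanently blocked — no order could ever run it; afterwards it completes at step 3.
Minimality: the empty abort set fails — the state is deadlocked as it stands.
One survivor order: T_h, T_a, T_g. Step-by-step check (post-abort pool first):
  pool = (4, 2, 3, 1)
  run T_h (needs (0, 1, 2, 0), free (4, 2, 3, 1)); after release of (0, 1, 2, 0) the pool is (4, 3, 5, 1)
  run T_a (needs (3, 3, 4, 0), free (4, 3, 5, 1)); after release of (2, 0, 3, 1) the pool is (6, 3, 8, 2)
  run T_g (needs (6, 3, 1, 0), free (6, 3, 8, 2)); after release of (1, 3, 3, 0) the pool is (7, 6, 11, 2)


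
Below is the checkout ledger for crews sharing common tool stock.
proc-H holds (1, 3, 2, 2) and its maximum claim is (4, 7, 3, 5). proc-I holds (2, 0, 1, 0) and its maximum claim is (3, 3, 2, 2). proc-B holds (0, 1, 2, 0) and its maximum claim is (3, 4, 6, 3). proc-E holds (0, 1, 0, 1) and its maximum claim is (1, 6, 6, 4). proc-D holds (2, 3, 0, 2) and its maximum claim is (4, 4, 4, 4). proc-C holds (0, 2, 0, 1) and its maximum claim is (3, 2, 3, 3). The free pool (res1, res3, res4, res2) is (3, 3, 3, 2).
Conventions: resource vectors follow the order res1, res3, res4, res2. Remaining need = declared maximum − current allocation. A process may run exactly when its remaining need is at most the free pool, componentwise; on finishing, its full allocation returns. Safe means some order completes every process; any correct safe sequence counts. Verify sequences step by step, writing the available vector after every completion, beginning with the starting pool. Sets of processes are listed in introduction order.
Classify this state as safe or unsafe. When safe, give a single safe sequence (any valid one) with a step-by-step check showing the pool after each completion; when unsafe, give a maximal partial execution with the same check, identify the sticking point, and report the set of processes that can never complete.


SAFE. One safe sequence: proc-C, proc-H, proc-D, proc-B, proc-E, proc-I.
Key observation: at proc-C the run first touches a limit — (3, 0, 3, 2) against (3, 3, 3, 2), exact on a resource it actually requests.
Verifying each step:
  pool = (3, 3, 3, 2)
  proc-C: need (3, 0, 3, 2) fits (3, 3, 3, 2); releases (0, 2, 0, 1), pool now (3, 5, 3, 3)
  proc-H: need (3, 4, 1, 3) fits (3, 5, 3, 3); releases (1, 3, 2, 2), pool now (4, 8, 5, 5)
  proc-D: need (2, 1, 4, 2) fits (4, 8, 5, 5); releases (2, 3, 0, 2), pool now (6, 11, 5, 7)
  proc-B: need (3, 3, 4, 3) fits (6, 11, 5, 7); releases (0, 1, 2, 0), pool now (6, 12, 7, 7)
  proc-E: need (1, 5, 6, 3) fits (6, 12, 7, 7); releases (0, 1, 0, 1), pool now (6, 13, 7, 8)
  proc-I: need (1, 3, 1, 2) fits (6, 13, 7, 8); releases (2, 0, 1, 0), pool now (8, 13, 8, 8)


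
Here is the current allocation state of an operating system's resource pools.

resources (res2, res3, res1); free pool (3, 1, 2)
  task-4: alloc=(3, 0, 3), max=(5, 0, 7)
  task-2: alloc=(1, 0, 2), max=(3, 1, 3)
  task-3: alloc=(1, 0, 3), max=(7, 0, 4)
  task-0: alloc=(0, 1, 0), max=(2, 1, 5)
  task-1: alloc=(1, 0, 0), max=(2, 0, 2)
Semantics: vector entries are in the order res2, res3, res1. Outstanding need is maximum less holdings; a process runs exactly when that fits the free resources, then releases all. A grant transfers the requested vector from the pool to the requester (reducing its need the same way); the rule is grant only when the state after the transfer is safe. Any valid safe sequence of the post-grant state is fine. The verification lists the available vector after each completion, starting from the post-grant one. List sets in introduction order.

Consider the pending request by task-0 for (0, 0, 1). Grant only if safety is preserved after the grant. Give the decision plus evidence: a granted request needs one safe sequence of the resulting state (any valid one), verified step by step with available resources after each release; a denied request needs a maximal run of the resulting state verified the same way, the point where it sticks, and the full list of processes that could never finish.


DENY: after the grant no complete ordering would exist.
Key observation: after task-2, task-1 the pool peaks at (5, 1, 3), and each blocked process is short somewhere: task-4 on res1; task-3 on res2; task-0 on res1.
Pretend the grant happened; the run task-2, task-1 goes as far as possible. Step-by-step check:
  pool = (3, 1, 1)
  task-2 needs (2, 1, 1) <= (3, 1, 1) -> finishes; pool += (1, 0, 2) = (4, 1, 3)
  task-1 needs (1, 0, 2) <= (4, 1, 3) -> finishes; pool += (1, 0, 0) = (5, 1, 3)
  task-4 still needs (2, 0, 4) but only (5, 1, 3) is free — short on res1
  task-3 still needs (6, 0, 1) but only (5, 1, 3) is free — short on res2
  task-0 still needs (2, 0, 4) but only (5, 1, 3) is free — short on res1
Post-grant, the permanently blocked set is task-4, task-3 and task-0.
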